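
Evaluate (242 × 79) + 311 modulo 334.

57

242 × 79 = 19118 ≡ 80 (mod 334)
80 + 311 = 391 ≡ 57 (mod 334)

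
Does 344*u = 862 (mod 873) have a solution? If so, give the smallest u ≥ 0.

170

gcd(344, 873) = 1, so a unique solution mod 873 exists.
344⁻¹ ≡ 302 (mod 873).
u ≡ 302*862 ≡ 170 (mod 873).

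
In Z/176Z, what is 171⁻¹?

35

Run the extended Euclidean algorithm:
176 = 1·171 + 5
171 = 34·5 + 1
5 = 5·1 + 0
gcd(171, 176) = 1, so the inverse exists.
Back-substitute for 1:
1 = 1·171 − 34·5
  = −34·176 + 35·171
So 171⁻¹ ≡ 35 (mod 176).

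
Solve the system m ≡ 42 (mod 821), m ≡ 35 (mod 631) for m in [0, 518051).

821⁻¹ mod 631: 821·362 ≡ 1 (mod 631), so 821⁻¹ ≡ 362.
m = 42 + 821·((35 − 42)·362 mod 631) = 42 + 821·621 = 509883.
Check: 509883 mod 821 = 42, 509883 mod 631 = 35. ✓

509883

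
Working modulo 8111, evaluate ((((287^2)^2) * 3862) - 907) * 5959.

234

(287)^2 ≡ 1259 (mod 8111)
(1259)^2 ≡ 3436 (mod 8111)
3436 * 3862 = 13269832 ≡ 236 (mod 8111)
236 - 907 = -671 ≡ 7440 (mod 8111)
7440 * 5959 = 44334960 ≡ 234 (mod 8111)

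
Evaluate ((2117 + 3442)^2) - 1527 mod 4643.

1789

2117 + 3442 = 5559 ≡ 916 (mod 4643)
(916)^2 ≡ 3316 (mod 4643)
3316 - 1527 = 1789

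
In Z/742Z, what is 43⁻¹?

673

Run the extended Euclidean algorithm:
742 = 17×43 + 11
43 = 3×11 + 10
11 = 1×10 + 1
10 = 10×1 + 0
gcd(43, 742) = 1, so the inverse exists.
Bézout: 1 = 4×742 − 69×43.
So 43⁻¹ ≡ −69 ≡ 673 (mod 742).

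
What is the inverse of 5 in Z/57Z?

57 = 11×5 + 2
5 = 2×2 + 1
2 = 2×1 + 0
gcd(5, 57) = 1, so the inverse exists.
Bézout: 1 = −2×57 + 23×5.
So 5⁻¹ ≡ 23 (mod 57).

23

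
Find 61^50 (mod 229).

44

Using repeated squaring:
50 in binary is 110010, i.e. 50 = 32 + 16 + 2.
61^1 ≡ 61 (mod 229)
61^2 ≡ 61^2 = 3721 ≡ 57 (mod 229)
61^4 ≡ 57^2 = 3249 ≡ 43 (mod 229)
61^8 ≡ 43^2 = 1849 ≡ 17 (mod 229)
61^16 ≡ 17^2 = 289 ≡ 60 (mod 229)
61^32 ≡ 60^2 = 3600 ≡ 165 (mod 229)
61^50 = 61^32 * 61^16 * 61^2 ≡ 165 * 60 * 57 (mod 229).
Accumulate the product:
165 * 60 = 9900 ≡ 53
53 * 57 = 3021 ≡ 44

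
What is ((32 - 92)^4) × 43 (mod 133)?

32 - 92 = -60 ≡ 73 (mod 133)
(73)^4 ≡ 81 (mod 133)
81 × 43 = 3483 ≡ 25 (mod 133)

25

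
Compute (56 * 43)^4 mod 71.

56 * 43 = 2408 ≡ 65 (mod 71)
(65)^4 ≡ 18 (mod 71)

18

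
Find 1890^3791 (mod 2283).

Using repeated squaring:
1890^1 ≡ 1890 (mod 2283)
1890^2 ≡ 1890^2 = 3572100 ≡ 1488 (mod 2283)
1890^4 ≡ 1488^2 = 2214144 ≡ 1917 (mod 2283)
1890^8 ≡ 1917^2 = 3674889 ≡ 1542 (mod 2283)
1890^16 ≡ 1542^2 = 2377764 ≡ 1161 (mod 2283)
1890^32 ≡ 1161^2 = 1347921 ≡ 951 (mod 2283)
1890^64 ≡ 951^2 = 904401 ≡ 333 (mod 2283)
1890^128 ≡ 333^2 = 110889 ≡ 1305 (mod 2283)
1890^256 ≡ 1305^2 = 1703025 ≡ 2190 (mod 2283)
1890^512 ≡ 2190^2 = 4796100 ≡ 1800 (mod 2283)
1890^1024 ≡ 1800^2 = 3240000 ≡ 423 (mod 2283)
1890^2048 ≡ 423^2 = 178929 ≡ 855 (mod 2283)
1890^3791 = 1890^2048 * 1890^1024 * 1890^512 * 1890^128 * 1890^64 * 1890^8 * 1890^4 * 1890^2 * 1890^1 ≡ 855 * 423 * 1800 * 1305 * 333 * 1542 * 1917 * 1488 * 1890 (mod 2283).
Accumulate the product:
855 * 423 = 361665 ≡ 951
951 * 1800 = 1711800 ≡ 1833
1833 * 1305 = 2392065 ≡ 1764
1764 * 333 = 587412 ≡ 681
681 * 1542 = 1050102 ≡ 2205
2205 * 1917 = 4226985 ≡ 1152
1152 * 1488 = 1714176 ≡ 1926
1926 * 1890 = 3640140 ≡ 1038

1038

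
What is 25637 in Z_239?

25637 = 107*239 + 64, so 25637 ≡ 64 (mod 239).

64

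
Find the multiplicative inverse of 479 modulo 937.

Run the extended Euclidean algorithm:
937 = 1×479 + 458
479 = 1×458 + 21
458 = 21×21 + 17
21 = 1×17 + 4
17 = 4×4 + 1
4 = 4×1 + 0
gcd(479, 937) = 1, so the inverse exists.
Back-substitute for 1:
1 = 1×17 − 4×4
  = −4×21 + 5×17
  = 5×458 − 109×21
  = −109×479 + 114×458
  = 114×937 − 223×479
So 479⁻¹ ≡ −223 ≡ 714 (mod 937).

714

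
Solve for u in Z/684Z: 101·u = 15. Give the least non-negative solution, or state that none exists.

gcd(101, 684) = 1, so a unique solution mod 684 exists.
101⁻¹ ≡ 149 (mod 684).
u ≡ 149·15 ≡ 183 (mod 684).

183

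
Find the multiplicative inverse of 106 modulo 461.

274

Run the extended Euclidean algorithm:
461 = 4·106 + 37
106 = 2·37 + 32
37 = 1·32 + 5
32 = 6·5 + 2
5 = 2·2 + 1
2 = 2·1 + 0
gcd(106, 461) = 1, so the inverse exists.
Bézout: 1 = 43·461 − 187·106.
So 106⁻¹ ≡ −187 ≡ 274 (mod 461).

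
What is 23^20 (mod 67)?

33

20 in binary is 10100, i.e. 20 = 16 + 4.
23^1 ≡ 23 (mod 67)
23^2 ≡ 23^2 = 529 ≡ 60 (mod 67)
23^4 ≡ 60^2 = 3600 ≡ 49 (mod 67)
23^8 ≡ 49^2 = 2401 ≡ 56 (mod 67)
23^16 ≡ 56^2 = 3136 ≡ 54 (mod 67)
23^20 = 23^16 * 23^4 ≡ 54 * 49 (mod 67).
54 * 49 = 2646 ≡ 33 (mod 67).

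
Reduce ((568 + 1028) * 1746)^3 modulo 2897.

568 + 1028 = 1596
1596 * 1746 = 2786616 ≡ 2599 (mod 2897)
(2599)^3 ≡ 503 (mod 2897)

503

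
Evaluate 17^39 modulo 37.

Compute successive squares:
39 in binary is 100111, i.e. 39 = 32 + 4 + 2 + 1.
17^1 ≡ 17 (mod 37)
17^2 ≡ 17^2 = 289 ≡ 30 (mod 37)
17^4 ≡ 30^2 = 900 ≡ 12 (mod 37)
17^8 ≡ 12^2 = 144 ≡ 33 (mod 37)
17^16 ≡ 33^2 = 1089 ≡ 16 (mod 37)
17^32 ≡ 16^2 = 256 ≡ 34 (mod 37)
17^39 = 17^32 × 17^4 × 17^2 × 17^1 ≡ 34 × 12 × 30 × 17 (mod 37).
Accumulate the product:
34 × 12 = 408 ≡ 1
1 × 30 = 30
30 × 17 = 510 ≡ 29

29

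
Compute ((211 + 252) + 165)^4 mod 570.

211 + 252 = 463
463 + 165 = 628 ≡ 58 (mod 570)
(58)^4 ≡ 286 (mod 570)

286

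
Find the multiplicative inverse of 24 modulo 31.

22

31 = 1*24 + 7
24 = 3*7 + 3
7 = 2*3 + 1
3 = 3*1 + 0
gcd(24, 31) = 1, so the inverse exists.
Back-substitute for 1:
1 = 1*7 − 2*3
  = −2*24 + 7*7
  = 7*31 − 9*24
So 24⁻¹ ≡ −9 ≡ 22 (mod 31).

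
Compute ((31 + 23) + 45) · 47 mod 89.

25

31 + 23 = 54
54 + 45 = 99 ≡ 10 (mod 89)
10 · 47 = 470 ≡ 25 (mod 89)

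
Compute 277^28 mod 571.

By square-and-multiply:
277^1 ≡ 277 (mod 571)
277^2 ≡ 277^2 = 76729 ≡ 215 (mod 571)
277^4 ≡ 215^2 = 46225 ≡ 545 (mod 571)
277^8 ≡ 545^2 = 297025 ≡ 105 (mod 571)
277^16 ≡ 105^2 = 11025 ≡ 176 (mod 571)
277^28 = 277^16 * 277^8 * 277^4 ≡ 176 * 105 * 545 (mod 571).
Accumulate the product:
176 * 105 = 18480 ≡ 208
208 * 545 = 113360 ≡ 302

302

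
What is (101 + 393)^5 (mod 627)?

494

101 + 393 = 494
(494)^5 ≡ 494 (mod 627)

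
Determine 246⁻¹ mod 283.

130

By the extended Euclidean algorithm:
283 = 1·246 + 37
246 = 6·37 + 24
37 = 1·24 + 13
24 = 1·13 + 11
13 = 1·11 + 2
11 = 5·2 + 1
2 = 2·1 + 0
gcd(246, 283) = 1, so the inverse exists.
Back-substitute for 1:
1 = 1·11 − 5·2
  = −5·13 + 6·11
  = 6·24 − 11·13
  = −11·37 + 17·24
  = 17·246 − 113·37
  = −113·283 + 130·246
So 246⁻¹ ≡ 130 (mod 283).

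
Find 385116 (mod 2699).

1858

385116 = 142*2699 + 1858, so 385116 ≡ 1858 (mod 2699).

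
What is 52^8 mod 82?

Using repeated squaring:
52^1 ≡ 52 (mod 82)
52^2 ≡ 52^2 = 2704 ≡ 80 (mod 82)
52^4 ≡ 80^2 = 6400 ≡ 4 (mod 82)
52^8 ≡ 4^2 = 16 (mod 82)
So 52^8 ≡ 16 (mod 82).

16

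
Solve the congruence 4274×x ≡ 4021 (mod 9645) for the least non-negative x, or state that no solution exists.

3659

gcd(4274, 9645) = 1, so a unique solution mod 9645 exists.
4274⁻¹ ≡ 4484 (mod 9645).
x ≡ 4484×4021 ≡ 3659 (mod 9645).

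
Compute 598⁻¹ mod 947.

947 = 1*598 + 349
598 = 1*349 + 249
349 = 1*249 + 100
249 = 2*100 + 49
100 = 2*49 + 2
49 = 24*2 + 1
2 = 2*1 + 0
gcd(598, 947) = 1, so the inverse exists.
Bézout: 1 = −293*947 + 464*598.
So 598⁻¹ ≡ 464 (mod 947).

464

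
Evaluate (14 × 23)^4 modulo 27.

14 × 23 = 322 ≡ 25 (mod 27)
(25)^4 ≡ 16 (mod 27)

16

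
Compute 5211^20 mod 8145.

6921

Compute successive squares:
20 in binary is 10100, i.e. 20 = 16 + 4.
5211^1 ≡ 5211 (mod 8145)
5211^2 ≡ 5211^2 = 27154521 ≡ 7236 (mod 8145)
5211^4 ≡ 7236^2 = 52359696 ≡ 3636 (mod 8145)
5211^8 ≡ 3636^2 = 13220496 ≡ 1161 (mod 8145)
5211^16 ≡ 1161^2 = 1347921 ≡ 3996 (mod 8145)
5211^20 = 5211^16 * 5211^4 ≡ 3996 * 3636 (mod 8145).
3996 * 3636 = 14529456 ≡ 6921 (mod 8145).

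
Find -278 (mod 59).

17

-278 = -5·59 + 17, so -278 ≡ 17 (mod 59).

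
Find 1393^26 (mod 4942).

Compute successive squares:
26 in binary is 11010, i.e. 26 = 16 + 8 + 2.
1393^1 ≡ 1393 (mod 4942)
1393^2 ≡ 1393^2 = 1940449 ≡ 3185 (mod 4942)
1393^4 ≡ 3185^2 = 10144225 ≡ 3241 (mod 4942)
1393^8 ≡ 3241^2 = 10504081 ≡ 2331 (mod 4942)
1393^16 ≡ 2331^2 = 5433561 ≡ 2303 (mod 4942)
1393^26 = 1393^16 * 1393^8 * 1393^2 ≡ 2303 * 2331 * 3185 (mod 4942).
Accumulate the product:
2303 * 2331 = 5368293 ≡ 1281
1281 * 3185 = 4079985 ≡ 2835

2835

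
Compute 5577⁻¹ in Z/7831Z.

4388

7831 = 1*5577 + 2254
5577 = 2*2254 + 1069
2254 = 2*1069 + 116
1069 = 9*116 + 25
116 = 4*25 + 16
25 = 1*16 + 9
16 = 1*9 + 7
9 = 1*7 + 2
7 = 3*2 + 1
2 = 2*1 + 0
gcd(5577, 7831) = 1, so the inverse exists.
Back-substitute for 1:
1 = 1*7 − 3*2
  = −3*9 + 4*7
  = 4*16 − 7*9
  = −7*25 + 11*16
  = 11*116 − 51*25
  = −51*1069 + 470*116
  = 470*2254 − 991*1069
  = −991*5577 + 2452*2254
  = 2452*7831 − 3443*5577
So 5577⁻¹ ≡ −3443 ≡ 4388 (mod 7831).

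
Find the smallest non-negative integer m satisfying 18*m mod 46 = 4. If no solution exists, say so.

gcd(18, 46) = 2, and 2 | 4, so solutions exist.
Divide through by 2: 9*m ≡ 2 mod 23.
9⁻¹ ≡ 18 (mod 23).
m ≡ 18*2 ≡ 13 (mod 23).
The smallest non-negative solution is m = 13.

13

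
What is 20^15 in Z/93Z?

32

Compute successive squares:
20^1 ≡ 20 (mod 93)
20^2 ≡ 20^2 = 400 ≡ 28 (mod 93)
20^4 ≡ 28^2 = 784 ≡ 40 (mod 93)
20^8 ≡ 40^2 = 1600 ≡ 19 (mod 93)
20^15 = 20^8 × 20^4 × 20^2 × 20^1 ≡ 19 × 40 × 28 × 20 (mod 93).
Accumulate the product:
19 × 40 = 760 ≡ 16
16 × 28 = 448 ≡ 76
76 × 20 = 1520 ≡ 32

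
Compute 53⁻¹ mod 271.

271 = 5×53 + 6
53 = 8×6 + 5
6 = 1×5 + 1
5 = 5×1 + 0
gcd(53, 271) = 1, so the inverse exists.
Bézout: 1 = 9×271 − 46×53.
So 53⁻¹ ≡ −46 ≡ 225 (mod 271).

225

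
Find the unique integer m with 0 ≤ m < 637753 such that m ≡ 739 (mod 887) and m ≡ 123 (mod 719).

210071

887⁻¹ mod 719: 887*107 ≡ 1 (mod 719), so 887⁻¹ ≡ 107.
m = 739 + 887*((123 − 739)*107 mod 719) = 739 + 887*236 = 210071.
Check: 210071 mod 887 = 739, 210071 mod 719 = 123. ✓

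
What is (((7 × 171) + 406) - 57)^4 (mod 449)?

7 × 171 = 1197 ≡ 299 (mod 449)
299 + 406 = 705 ≡ 256 (mod 449)
256 - 57 = 199
(199)^4 ≡ 288 (mod 449)

288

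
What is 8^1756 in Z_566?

16

Compute successive squares:
1756 in binary is 11011011100, i.e. 1756 = 1024 + 512 + 128 + 64 + 16 + 8 + 4.
8^1 ≡ 8 (mod 566)
8^2 ≡ 8^2 = 64 (mod 566)
8^4 ≡ 64^2 = 4096 ≡ 134 (mod 566)
8^8 ≡ 134^2 = 17956 ≡ 410 (mod 566)
8^16 ≡ 410^2 = 168100 ≡ 564 (mod 566)
8^32 ≡ 564^2 = 318096 ≡ 4 (mod 566)
8^64 ≡ 4^2 = 16 (mod 566)
8^128 ≡ 16^2 = 256 (mod 566)
8^256 ≡ 256^2 = 65536 ≡ 446 (mod 566)
8^512 ≡ 446^2 = 198916 ≡ 250 (mod 566)
8^1024 ≡ 250^2 = 62500 ≡ 240 (mod 566)
8^1756 = 8^1024 · 8^512 · 8^128 · 8^64 · 8^16 · 8^8 · 8^4 ≡ 240 · 250 · 256 · 16 · 564 · 410 · 134 (mod 566).
Accumulate the product:
240 · 250 = 60000 ≡ 4
4 · 256 = 1024 ≡ 458
458 · 16 = 7328 ≡ 536
536 · 564 = 302304 ≡ 60
60 · 410 = 24600 ≡ 262
262 · 134 = 35108 ≡ 16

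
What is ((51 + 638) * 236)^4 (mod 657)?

51 + 638 = 689 ≡ 32 (mod 657)
32 * 236 = 7552 ≡ 325 (mod 657)
(325)^4 ≡ 109 (mod 657)

109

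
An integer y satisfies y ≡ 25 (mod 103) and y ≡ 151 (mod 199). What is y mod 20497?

103⁻¹ mod 199: 103×114 ≡ 1 (mod 199), so 103⁻¹ ≡ 114.
y = 25 + 103×((151 − 25)×114 mod 199) = 25 + 103×36 = 3733.
Check: 3733 mod 103 = 25, 3733 mod 199 = 151. ✓

3733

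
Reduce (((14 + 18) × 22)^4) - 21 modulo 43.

26

14 + 18 = 32
32 × 22 = 704 ≡ 16 (mod 43)
(16)^4 ≡ 4 (mod 43)
4 - 21 = -17 ≡ 26 (mod 43)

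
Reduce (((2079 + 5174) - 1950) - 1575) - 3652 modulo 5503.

2079 + 5174 = 7253 ≡ 1750 (mod 5503)
1750 - 1950 = -200 ≡ 5303 (mod 5503)
5303 - 1575 = 3728
3728 - 3652 = 76

76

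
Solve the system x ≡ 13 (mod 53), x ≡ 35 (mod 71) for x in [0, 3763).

2875

53⁻¹ mod 71: 53×67 ≡ 1 (mod 71), so 53⁻¹ ≡ 67.
x = 13 + 53×((35 − 13)×67 mod 71) = 13 + 53×54 = 2875.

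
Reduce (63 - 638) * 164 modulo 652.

63 - 638 = -575 ≡ 77 (mod 652)
77 * 164 = 12628 ≡ 240 (mod 652)

240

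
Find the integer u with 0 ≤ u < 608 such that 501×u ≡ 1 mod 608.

125

608 = 1×501 + 107
501 = 4×107 + 73
107 = 1×73 + 34
73 = 2×34 + 5
34 = 6×5 + 4
5 = 1×4 + 1
4 = 4×1 + 0
gcd(501, 608) = 1, so the inverse exists.
Back-substitute for 1:
1 = 1×5 − 1×4
  = −1×34 + 7×5
  = 7×73 − 15×34
  = −15×107 + 22×73
  = 22×501 − 103×107
  = −103×608 + 125×501
So 501⁻¹ ≡ 125 (mod 608).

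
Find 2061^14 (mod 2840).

2681

By square-and-multiply:
14 in binary is 1110, i.e. 14 = 8 + 4 + 2.
2061^1 ≡ 2061 (mod 2840)
2061^2 ≡ 2061^2 = 4247721 ≡ 1921 (mod 2840)
2061^4 ≡ 1921^2 = 3690241 ≡ 1081 (mod 2840)
2061^8 ≡ 1081^2 = 1168561 ≡ 1321 (mod 2840)
2061^14 = 2061^8 · 2061^4 · 2061^2 ≡ 1321 · 1081 · 1921 (mod 2840).
Accumulate the product:
1321 · 1081 = 1428001 ≡ 2321
2321 · 1921 = 4458641 ≡ 2681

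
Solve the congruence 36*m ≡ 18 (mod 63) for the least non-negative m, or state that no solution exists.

gcd(36, 63) = 9, and 9 | 18, so solutions exist.
Divide through by 9: 4*m mod 7 = 2.
4⁻¹ ≡ 2 (mod 7).
m ≡ 2*2 ≡ 4 (mod 7).
The smallest non-negative solution is m = 4.

4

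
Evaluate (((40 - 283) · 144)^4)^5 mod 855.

40 - 283 = -243 ≡ 612 (mod 855)
612 · 144 = 88128 ≡ 63 (mod 855)
(63)^4 ≡ 441 (mod 855)
(441)^5 ≡ 36 (mod 855)

36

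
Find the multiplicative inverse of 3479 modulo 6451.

3410

Run the extended Euclidean algorithm:
6451 = 1*3479 + 2972
3479 = 1*2972 + 507
2972 = 5*507 + 437
507 = 1*437 + 70
437 = 6*70 + 17
70 = 4*17 + 2
17 = 8*2 + 1
2 = 2*1 + 0
gcd(3479, 6451) = 1, so the inverse exists.
Back-substitute for 1:
1 = 1*17 − 8*2
  = −8*70 + 33*17
  = 33*437 − 206*70
  = −206*507 + 239*437
  = 239*2972 − 1401*507
  = −1401*3479 + 1640*2972
  = 1640*6451 − 3041*3479
So 3479⁻¹ ≡ −3041 ≡ 3410 (mod 6451).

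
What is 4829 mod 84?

4829 = 57×84 + 41, so 4829 ≡ 41 (mod 84).

41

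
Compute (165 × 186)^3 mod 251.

180

165 × 186 = 30690 ≡ 68 (mod 251)
(68)^3 ≡ 180 (mod 251)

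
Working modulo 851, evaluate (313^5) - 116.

14

(313)^5 ≡ 130 (mod 851)
130 - 116 = 14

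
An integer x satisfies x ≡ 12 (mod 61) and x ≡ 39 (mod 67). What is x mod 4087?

61⁻¹ mod 67: 61·11 ≡ 1 (mod 67), so 61⁻¹ ≡ 11.
x = 12 + 61·((39 − 12)·11 mod 67) = 12 + 61·29 = 1781.
Check: 1781 mod 61 = 12, 1781 mod 67 = 39. ✓

1781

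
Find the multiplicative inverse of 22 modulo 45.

Apply the Euclidean algorithm and back-substitute:
45 = 2·22 + 1
22 = 22·1 + 0
gcd(22, 45) = 1, so the inverse exists.
Bézout: 1 = 1·45 − 2·22.
So 22⁻¹ ≡ −2 ≡ 43 (mod 45).

43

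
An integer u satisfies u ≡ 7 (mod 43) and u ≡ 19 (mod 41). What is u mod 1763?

265

43⁻¹ mod 41: 43·21 ≡ 1 (mod 41), so 43⁻¹ ≡ 21.
u = 7 + 43·((19 − 7)·21 mod 41) = 7 + 43·6 = 265.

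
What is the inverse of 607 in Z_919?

162

919 = 1*607 + 312
607 = 1*312 + 295
312 = 1*295 + 17
295 = 17*17 + 6
17 = 2*6 + 5
6 = 1*5 + 1
5 = 5*1 + 0
gcd(607, 919) = 1, so the inverse exists.
Back-substitute for 1:
1 = 1*6 − 1*5
  = −1*17 + 3*6
  = 3*295 − 52*17
  = −52*312 + 55*295
  = 55*607 − 107*312
  = −107*919 + 162*607
So 607⁻¹ ≡ 162 (mod 919).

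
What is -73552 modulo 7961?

6058

-73552 = -10*7961 + 6058, so -73552 ≡ 6058 (mod 7961).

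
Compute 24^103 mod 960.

103 in binary is 1100111, i.e. 103 = 64 + 32 + 4 + 2 + 1.
24^1 ≡ 24 (mod 960)
24^2 ≡ 24^2 = 576 (mod 960)
24^4 ≡ 576^2 = 331776 ≡ 576 (mod 960)
24^8 ≡ 576^2 = 331776 ≡ 576 (mod 960)
24^16 ≡ 576^2 = 331776 ≡ 576 (mod 960)
24^32 ≡ 576^2 = 331776 ≡ 576 (mod 960)
24^64 ≡ 576^2 = 331776 ≡ 576 (mod 960)
24^103 = 24^64 · 24^32 · 24^4 · 24^2 · 24^1 ≡ 576 · 576 · 576 · 576 · 24 (mod 960).
Accumulate the product:
576 · 576 = 331776 ≡ 576
576 · 576 = 331776 ≡ 576
576 · 576 = 331776 ≡ 576
576 · 24 = 13824 ≡ 384

384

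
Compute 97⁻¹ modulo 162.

Run the extended Euclidean algorithm:
162 = 1·97 + 65
97 = 1·65 + 32
65 = 2·32 + 1
32 = 32·1 + 0
gcd(97, 162) = 1, so the inverse exists.
Back-substitute for 1:
1 = 1·65 − 2·32
  = −2·97 + 3·65
  = 3·162 − 5·97
So 97⁻¹ ≡ −5 ≡ 157 (mod 162).

157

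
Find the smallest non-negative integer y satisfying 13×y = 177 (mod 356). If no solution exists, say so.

gcd(13, 356) = 1, so a unique solution mod 356 exists.
13⁻¹ ≡ 137 (mod 356).
y ≡ 137×177 ≡ 41 (mod 356).

41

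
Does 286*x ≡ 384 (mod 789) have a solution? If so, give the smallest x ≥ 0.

51

gcd(286, 789) = 1, so a unique solution mod 789 exists.
286⁻¹ ≡ 709 (mod 789).
x ≡ 709*384 ≡ 51 (mod 789).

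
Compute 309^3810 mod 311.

By square-and-multiply:
309^1 ≡ 309 (mod 311)
309^2 ≡ 309^2 = 95481 ≡ 4 (mod 311)
309^4 ≡ 4^2 = 16 (mod 311)
309^8 ≡ 16^2 = 256 (mod 311)
309^16 ≡ 256^2 = 65536 ≡ 226 (mod 311)
309^32 ≡ 226^2 = 51076 ≡ 72 (mod 311)
309^64 ≡ 72^2 = 5184 ≡ 208 (mod 311)
309^128 ≡ 208^2 = 43264 ≡ 35 (mod 311)
309^256 ≡ 35^2 = 1225 ≡ 292 (mod 311)
309^512 ≡ 292^2 = 85264 ≡ 50 (mod 311)
309^1024 ≡ 50^2 = 2500 ≡ 12 (mod 311)
309^2048 ≡ 12^2 = 144 (mod 311)
309^3810 = 309^2048 × 309^1024 × 309^512 × 309^128 × 309^64 × 309^32 × 309^2 ≡ 144 × 12 × 50 × 35 × 208 × 72 × 4 (mod 311).
Accumulate the product:
144 × 12 = 1728 ≡ 173
173 × 50 = 8650 ≡ 253
253 × 35 = 8855 ≡ 147
147 × 208 = 30576 ≡ 98
98 × 72 = 7056 ≡ 214
214 × 4 = 856 ≡ 234

234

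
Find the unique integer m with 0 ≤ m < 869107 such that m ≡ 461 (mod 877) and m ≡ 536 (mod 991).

877⁻¹ mod 991: 877·113 ≡ 1 (mod 991), so 877⁻¹ ≡ 113.
m = 461 + 877·((536 − 461)·113 mod 991) = 461 + 877·547 = 480180.

480180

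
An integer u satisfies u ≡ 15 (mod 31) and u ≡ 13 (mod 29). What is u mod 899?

31⁻¹ mod 29: 31×15 ≡ 1 (mod 29), so 31⁻¹ ≡ 15.
u = 15 + 31×((13 − 15)×15 mod 29) = 15 + 31×28 = 883.

883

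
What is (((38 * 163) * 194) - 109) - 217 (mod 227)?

38 * 163 = 6194 ≡ 65 (mod 227)
65 * 194 = 12610 ≡ 125 (mod 227)
125 - 109 = 16
16 - 217 = -201 ≡ 26 (mod 227)

26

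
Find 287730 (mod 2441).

2133

287730 = 117*2441 + 2133, so 287730 ≡ 2133 (mod 2441).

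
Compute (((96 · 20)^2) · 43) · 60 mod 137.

96 · 20 = 1920 ≡ 2 (mod 137)
(2)^2 ≡ 4 (mod 137)
4 · 43 = 172 ≡ 35 (mod 137)
35 · 60 = 2100 ≡ 45 (mod 137)

45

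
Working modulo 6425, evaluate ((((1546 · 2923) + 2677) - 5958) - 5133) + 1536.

1546 · 2923 = 4518958 ≡ 2183 (mod 6425)
2183 + 2677 = 4860
4860 - 5958 = -1098 ≡ 5327 (mod 6425)
5327 - 5133 = 194
194 + 1536 = 1730

1730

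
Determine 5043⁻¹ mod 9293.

9293 = 1×5043 + 4250
5043 = 1×4250 + 793
4250 = 5×793 + 285
793 = 2×285 + 223
285 = 1×223 + 62
223 = 3×62 + 37
62 = 1×37 + 25
37 = 1×25 + 12
25 = 2×12 + 1
12 = 12×1 + 0
gcd(5043, 9293) = 1, so the inverse exists.
Back-substitute for 1:
1 = 1×25 − 2×12
  = −2×37 + 3×25
  = 3×62 − 5×37
  = −5×223 + 18×62
  = 18×285 − 23×223
  = −23×793 + 64×285
  = 64×4250 − 343×793
  = −343×5043 + 407×4250
  = 407×9293 − 750×5043
So 5043⁻¹ ≡ −750 ≡ 8543 (mod 9293).

8543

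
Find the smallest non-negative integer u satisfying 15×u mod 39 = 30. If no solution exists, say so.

2

gcd(15, 39) = 3, and 3 | 30, so solutions exist.
Divide through by 3: 5×u ≡ 10 (mod 13).
5⁻¹ ≡ 8 (mod 13).
u ≡ 8×10 ≡ 2 (mod 13).
The smallest non-negative solution is u = 2.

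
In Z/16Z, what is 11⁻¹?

3

Apply the Euclidean algorithm and back-substitute:
16 = 1*11 + 5
11 = 2*5 + 1
5 = 5*1 + 0
gcd(11, 16) = 1, so the inverse exists.
Bézout: 1 = −2*16 + 3*11.
So 11⁻¹ ≡ 3 (mod 16).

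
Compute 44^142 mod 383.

142 in binary is 10001110, i.e. 142 = 128 + 8 + 4 + 2.
44^1 ≡ 44 (mod 383)
44^2 ≡ 44^2 = 1936 ≡ 21 (mod 383)
44^4 ≡ 21^2 = 441 ≡ 58 (mod 383)
44^8 ≡ 58^2 = 3364 ≡ 300 (mod 383)
44^16 ≡ 300^2 = 90000 ≡ 378 (mod 383)
44^32 ≡ 378^2 = 142884 ≡ 25 (mod 383)
44^64 ≡ 25^2 = 625 ≡ 242 (mod 383)
44^128 ≡ 242^2 = 58564 ≡ 348 (mod 383)
44^142 = 44^128 × 44^8 × 44^4 × 44^2 ≡ 348 × 300 × 58 × 21 (mod 383).
Accumulate the product:
348 × 300 = 104400 ≡ 224
224 × 58 = 12992 ≡ 353
353 × 21 = 7413 ≡ 136

136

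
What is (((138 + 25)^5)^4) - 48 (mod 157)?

156

138 + 25 = 163 ≡ 6 (mod 157)
(6)^5 ≡ 83 (mod 157)
(83)^4 ≡ 47 (mod 157)
47 - 48 = -1 ≡ 156 (mod 157)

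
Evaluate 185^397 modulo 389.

Using repeated squaring:
185^1 ≡ 185 (mod 389)
185^2 ≡ 185^2 = 34225 ≡ 382 (mod 389)
185^4 ≡ 382^2 = 145924 ≡ 49 (mod 389)
185^8 ≡ 49^2 = 2401 ≡ 67 (mod 389)
185^16 ≡ 67^2 = 4489 ≡ 210 (mod 389)
185^32 ≡ 210^2 = 44100 ≡ 143 (mod 389)
185^64 ≡ 143^2 = 20449 ≡ 221 (mod 389)
185^128 ≡ 221^2 = 48841 ≡ 216 (mod 389)
185^256 ≡ 216^2 = 46656 ≡ 365 (mod 389)
185^397 = 185^256 × 185^128 × 185^8 × 185^4 × 185^1 ≡ 365 × 216 × 67 × 49 × 185 (mod 389).
Accumulate the product:
365 × 216 = 78840 ≡ 262
262 × 67 = 17554 ≡ 49
49 × 49 = 2401 ≡ 67
67 × 185 = 12395 ≡ 336

336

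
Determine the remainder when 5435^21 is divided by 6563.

Compute successive squares:
21 in binary is 10101, i.e. 21 = 16 + 4 + 1.
5435^1 ≡ 5435 (mod 6563)
5435^2 ≡ 5435^2 = 29539225 ≡ 5725 (mod 6563)
5435^4 ≡ 5725^2 = 32775625 ≡ 3 (mod 6563)
5435^8 ≡ 3^2 = 9 (mod 6563)
5435^16 ≡ 9^2 = 81 (mod 6563)
5435^21 = 5435^16 * 5435^4 * 5435^1 ≡ 81 * 3 * 5435 (mod 6563).
Accumulate the product:
81 * 3 = 243
243 * 5435 = 1320705 ≡ 1542

1542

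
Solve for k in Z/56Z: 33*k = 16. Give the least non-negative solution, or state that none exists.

48

gcd(33, 56) = 1, so a unique solution mod 56 exists.
33⁻¹ ≡ 17 (mod 56).
k ≡ 17*16 ≡ 48 (mod 56).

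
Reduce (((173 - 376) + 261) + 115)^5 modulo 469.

173 - 376 = -203 ≡ 266 (mod 469)
266 + 261 = 527 ≡ 58 (mod 469)
58 + 115 = 173
(173)^5 ≡ 458 (mod 469)

458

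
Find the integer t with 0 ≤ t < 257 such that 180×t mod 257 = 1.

10

Apply the Euclidean algorithm and back-substitute:
257 = 1×180 + 77
180 = 2×77 + 26
77 = 2×26 + 25
26 = 1×25 + 1
25 = 25×1 + 0
gcd(180, 257) = 1, so the inverse exists.
Back-substitute for 1:
1 = 1×26 − 1×25
  = −1×77 + 3×26
  = 3×180 − 7×77
  = −7×257 + 10×180
So 180⁻¹ ≡ 10 (mod 257).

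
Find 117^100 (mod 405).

117^1 ≡ 117 (mod 405)
117^2 ≡ 117^2 = 13689 ≡ 324 (mod 405)
117^4 ≡ 324^2 = 104976 ≡ 81 (mod 405)
117^8 ≡ 81^2 = 6561 ≡ 81 (mod 405)
117^16 ≡ 81^2 = 6561 ≡ 81 (mod 405)
117^32 ≡ 81^2 = 6561 ≡ 81 (mod 405)
117^64 ≡ 81^2 = 6561 ≡ 81 (mod 405)
117^100 = 117^64 · 117^32 · 117^4 ≡ 81 · 81 · 81 (mod 405).
Accumulate the product:
81 · 81 = 6561 ≡ 81
81 · 81 = 6561 ≡ 81

81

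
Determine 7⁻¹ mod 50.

43

50 = 7×7 + 1
7 = 7×1 + 0
gcd(7, 50) = 1, so the inverse exists.
Back-substitute for 1:
1 = 1×50 − 7×7
So 7⁻¹ ≡ −7 ≡ 43 (mod 50).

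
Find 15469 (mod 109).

15469 = 141×109 + 100, so 15469 ≡ 100 (mod 109).

100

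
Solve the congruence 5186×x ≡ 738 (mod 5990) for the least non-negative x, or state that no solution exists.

2033

gcd(5186, 5990) = 2, and 2 | 738, so solutions exist.
Divide through by 2: 2593×x ≡ 369 (mod 2995).
2593⁻¹ ≡ 1572 (mod 2995).
x ≡ 1572×369 ≡ 2033 (mod 2995).
The smallest non-negative solution is x = 2033.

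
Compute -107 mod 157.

50

-107 = -1*157 + 50, so -107 ≡ 50 (mod 157).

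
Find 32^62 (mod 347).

229

62 in binary is 111110, i.e. 62 = 32 + 16 + 8 + 4 + 2.
32^1 ≡ 32 (mod 347)
32^2 ≡ 32^2 = 1024 ≡ 330 (mod 347)
32^4 ≡ 330^2 = 108900 ≡ 289 (mod 347)
32^8 ≡ 289^2 = 83521 ≡ 241 (mod 347)
32^16 ≡ 241^2 = 58081 ≡ 132 (mod 347)
32^32 ≡ 132^2 = 17424 ≡ 74 (mod 347)
32^62 = 32^32 × 32^16 × 32^8 × 32^4 × 32^2 ≡ 74 × 132 × 241 × 289 × 330 (mod 347).
Accumulate the product:
74 × 132 = 9768 ≡ 52
52 × 241 = 12532 ≡ 40
40 × 289 = 11560 ≡ 109
109 × 330 = 35970 ≡ 229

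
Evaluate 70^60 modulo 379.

76

Compute successive squares:
60 in binary is 111100, i.e. 60 = 32 + 16 + 8 + 4.
70^1 ≡ 70 (mod 379)
70^2 ≡ 70^2 = 4900 ≡ 352 (mod 379)
70^4 ≡ 352^2 = 123904 ≡ 350 (mod 379)
70^8 ≡ 350^2 = 122500 ≡ 83 (mod 379)
70^16 ≡ 83^2 = 6889 ≡ 67 (mod 379)
70^32 ≡ 67^2 = 4489 ≡ 320 (mod 379)
70^60 = 70^32 · 70^16 · 70^8 · 70^4 ≡ 320 · 67 · 83 · 350 (mod 379).
Accumulate the product:
320 · 67 = 21440 ≡ 216
216 · 83 = 17928 ≡ 115
115 · 350 = 40250 ≡ 76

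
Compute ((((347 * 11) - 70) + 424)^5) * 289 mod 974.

347 * 11 = 3817 ≡ 895 (mod 974)
895 - 70 = 825
825 + 424 = 1249 ≡ 275 (mod 974)
(275)^5 ≡ 371 (mod 974)
371 * 289 = 107219 ≡ 79 (mod 974)

79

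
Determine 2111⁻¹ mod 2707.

704

Run the extended Euclidean algorithm:
2707 = 1*2111 + 596
2111 = 3*596 + 323
596 = 1*323 + 273
323 = 1*273 + 50
273 = 5*50 + 23
50 = 2*23 + 4
23 = 5*4 + 3
4 = 1*3 + 1
3 = 3*1 + 0
gcd(2111, 2707) = 1, so the inverse exists.
Back-substitute for 1:
1 = 1*4 − 1*3
  = −1*23 + 6*4
  = 6*50 − 13*23
  = −13*273 + 71*50
  = 71*323 − 84*273
  = −84*596 + 155*323
  = 155*2111 − 549*596
  = −549*2707 + 704*2111
So 2111⁻¹ ≡ 704 (mod 2707).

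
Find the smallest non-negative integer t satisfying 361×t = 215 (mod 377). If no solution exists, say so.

gcd(361, 377) = 1, so a unique solution mod 377 exists.
361⁻¹ ≡ 212 (mod 377).
t ≡ 212×215 ≡ 340 (mod 377).

340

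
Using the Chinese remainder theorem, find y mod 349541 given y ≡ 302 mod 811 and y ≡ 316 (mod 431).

171423

811⁻¹ mod 431: 811*169 ≡ 1 (mod 431), so 811⁻¹ ≡ 169.
y = 302 + 811*((316 − 302)*169 mod 431) = 302 + 811*211 = 171423.
Check: 171423 mod 811 = 302, 171423 mod 431 = 316. ✓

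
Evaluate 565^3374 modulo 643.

3374 in binary is 110100101110, i.e. 3374 = 2048 + 1024 + 256 + 32 + 8 + 4 + 2.
565^1 ≡ 565 (mod 643)
565^2 ≡ 565^2 = 319225 ≡ 297 (mod 643)
565^4 ≡ 297^2 = 88209 ≡ 118 (mod 643)
565^8 ≡ 118^2 = 13924 ≡ 421 (mod 643)
565^16 ≡ 421^2 = 177241 ≡ 416 (mod 643)
565^32 ≡ 416^2 = 173056 ≡ 89 (mod 643)
565^64 ≡ 89^2 = 7921 ≡ 205 (mod 643)
565^128 ≡ 205^2 = 42025 ≡ 230 (mod 643)
565^256 ≡ 230^2 = 52900 ≡ 174 (mod 643)
565^512 ≡ 174^2 = 30276 ≡ 55 (mod 643)
565^1024 ≡ 55^2 = 3025 ≡ 453 (mod 643)
565^2048 ≡ 453^2 = 205209 ≡ 92 (mod 643)
565^3374 = 565^2048 × 565^1024 × 565^256 × 565^32 × 565^8 × 565^4 × 565^2 ≡ 92 × 453 × 174 × 89 × 421 × 118 × 297 (mod 643).
Accumulate the product:
92 × 453 = 41676 ≡ 524
524 × 174 = 91176 ≡ 513
513 × 89 = 45657 ≡ 4
4 × 421 = 1684 ≡ 398
398 × 118 = 46964 ≡ 25
25 × 297 = 7425 ≡ 352

352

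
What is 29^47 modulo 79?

43

Compute successive squares:
29^1 ≡ 29 (mod 79)
29^2 ≡ 29^2 = 841 ≡ 51 (mod 79)
29^4 ≡ 51^2 = 2601 ≡ 73 (mod 79)
29^8 ≡ 73^2 = 5329 ≡ 36 (mod 79)
29^16 ≡ 36^2 = 1296 ≡ 32 (mod 79)
29^32 ≡ 32^2 = 1024 ≡ 76 (mod 79)
29^47 = 29^32 * 29^8 * 29^4 * 29^2 * 29^1 ≡ 76 * 36 * 73 * 51 * 29 (mod 79).
Accumulate the product:
76 * 36 = 2736 ≡ 50
50 * 73 = 3650 ≡ 16
16 * 51 = 816 ≡ 26
26 * 29 = 754 ≡ 43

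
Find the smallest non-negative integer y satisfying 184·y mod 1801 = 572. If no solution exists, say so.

747

gcd(184, 1801) = 1, so a unique solution mod 1801 exists.
184⁻¹ ≡ 1478 (mod 1801).
y ≡ 1478·572 ≡ 747 (mod 1801).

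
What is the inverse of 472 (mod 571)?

571 = 1*472 + 99
472 = 4*99 + 76
99 = 1*76 + 23
76 = 3*23 + 7
23 = 3*7 + 2
7 = 3*2 + 1
2 = 2*1 + 0
gcd(472, 571) = 1, so the inverse exists.
Bézout: 1 = −205*571 + 248*472.
So 472⁻¹ ≡ 248 (mod 571).

248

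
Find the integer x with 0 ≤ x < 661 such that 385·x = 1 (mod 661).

By the extended Euclidean algorithm:
661 = 1*385 + 276
385 = 1*276 + 109
276 = 2*109 + 58
109 = 1*58 + 51
58 = 1*51 + 7
51 = 7*7 + 2
7 = 3*2 + 1
2 = 2*1 + 0
gcd(385, 661) = 1, so the inverse exists.
Bézout: 1 = 166*661 − 285*385.
So 385⁻¹ ≡ −285 ≡ 376 (mod 661).

376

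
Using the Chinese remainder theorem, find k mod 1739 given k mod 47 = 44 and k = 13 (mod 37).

420

47⁻¹ mod 37: 47*26 ≡ 1 (mod 37), so 47⁻¹ ≡ 26.
k = 44 + 47*((13 − 44)*26 mod 37) = 44 + 47*8 = 420.
Check: 420 mod 47 = 44, 420 mod 37 = 13. ✓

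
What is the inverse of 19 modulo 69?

By the extended Euclidean algorithm:
69 = 3·19 + 12
19 = 1·12 + 7
12 = 1·7 + 5
7 = 1·5 + 2
5 = 2·2 + 1
2 = 2·1 + 0
gcd(19, 69) = 1, so the inverse exists.
Back-substitute for 1:
1 = 1·5 − 2·2
  = −2·7 + 3·5
  = 3·12 − 5·7
  = −5·19 + 8·12
  = 8·69 − 29·19
So 19⁻¹ ≡ −29 ≡ 40 (mod 69).

40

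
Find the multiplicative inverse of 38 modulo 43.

17

By the extended Euclidean algorithm:
43 = 1*38 + 5
38 = 7*5 + 3
5 = 1*3 + 2
3 = 1*2 + 1
2 = 2*1 + 0
gcd(38, 43) = 1, so the inverse exists.
Bézout: 1 = −15*43 + 17*38.
So 38⁻¹ ≡ 17 (mod 43).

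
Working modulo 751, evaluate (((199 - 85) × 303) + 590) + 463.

199 - 85 = 114
114 × 303 = 34542 ≡ 747 (mod 751)
747 + 590 = 1337 ≡ 586 (mod 751)
586 + 463 = 1049 ≡ 298 (mod 751)

298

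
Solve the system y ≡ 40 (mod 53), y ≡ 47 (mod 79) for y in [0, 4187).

1153

53⁻¹ mod 79: 53*3 ≡ 1 (mod 79), so 53⁻¹ ≡ 3.
y = 40 + 53*((47 − 40)*3 mod 79) = 40 + 53*21 = 1153.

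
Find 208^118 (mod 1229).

771

Using repeated squaring:
208^1 ≡ 208 (mod 1229)
208^2 ≡ 208^2 = 43264 ≡ 249 (mod 1229)
208^4 ≡ 249^2 = 62001 ≡ 551 (mod 1229)
208^8 ≡ 551^2 = 303601 ≡ 38 (mod 1229)
208^16 ≡ 38^2 = 1444 ≡ 215 (mod 1229)
208^32 ≡ 215^2 = 46225 ≡ 752 (mod 1229)
208^64 ≡ 752^2 = 565504 ≡ 164 (mod 1229)
208^118 = 208^64 · 208^32 · 208^16 · 208^4 · 208^2 ≡ 164 · 752 · 215 · 551 · 249 (mod 1229).
Accumulate the product:
164 · 752 = 123328 ≡ 428
428 · 215 = 92020 ≡ 1074
1074 · 551 = 591774 ≡ 625
625 · 249 = 155625 ≡ 771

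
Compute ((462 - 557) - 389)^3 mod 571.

140

462 - 557 = -95 ≡ 476 (mod 571)
476 - 389 = 87
(87)^3 ≡ 140 (mod 571)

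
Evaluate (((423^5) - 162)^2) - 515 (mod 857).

27

(423)^5 ≡ 618 (mod 857)
618 - 162 = 456
(456)^2 ≡ 542 (mod 857)
542 - 515 = 27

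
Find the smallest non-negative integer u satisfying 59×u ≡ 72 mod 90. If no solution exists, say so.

gcd(59, 90) = 1, so a unique solution mod 90 exists.
59⁻¹ ≡ 29 (mod 90).
u ≡ 29×72 ≡ 18 (mod 90).

18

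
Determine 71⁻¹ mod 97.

Apply the Euclidean algorithm and back-substitute:
97 = 1·71 + 26
71 = 2·26 + 19
26 = 1·19 + 7
19 = 2·7 + 5
7 = 1·5 + 2
5 = 2·2 + 1
2 = 2·1 + 0
gcd(71, 97) = 1, so the inverse exists.
Bézout: 1 = −30·97 + 41·71.
So 71⁻¹ ≡ 41 (mod 97).

41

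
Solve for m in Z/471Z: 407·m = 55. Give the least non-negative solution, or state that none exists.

gcd(407, 471) = 1, so a unique solution mod 471 exists.
407⁻¹ ≡ 287 (mod 471).
m ≡ 287·55 ≡ 242 (mod 471).

242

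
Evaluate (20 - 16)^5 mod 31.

1

20 - 16 = 4
(4)^5 ≡ 1 (mod 31)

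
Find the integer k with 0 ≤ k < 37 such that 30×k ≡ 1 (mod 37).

21

37 = 1·30 + 7
30 = 4·7 + 2
7 = 3·2 + 1
2 = 2·1 + 0
gcd(30, 37) = 1, so the inverse exists.
Back-substitute for 1:
1 = 1·7 − 3·2
  = −3·30 + 13·7
  = 13·37 − 16·30
So 30⁻¹ ≡ −16 ≡ 21 (mod 37).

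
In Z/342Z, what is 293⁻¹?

342 = 1·293 + 49
293 = 5·49 + 48
49 = 1·48 + 1
48 = 48·1 + 0
gcd(293, 342) = 1, so the inverse exists.
Back-substitute for 1:
1 = 1·49 − 1·48
  = −1·293 + 6·49
  = 6·342 − 7·293
So 293⁻¹ ≡ −7 ≡ 335 (mod 342).

335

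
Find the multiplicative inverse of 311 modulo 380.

Apply the Euclidean algorithm and back-substitute:
380 = 1·311 + 69
311 = 4·69 + 35
69 = 1·35 + 34
35 = 1·34 + 1
34 = 34·1 + 0
gcd(311, 380) = 1, so the inverse exists.
Back-substitute for 1:
1 = 1·35 − 1·34
  = −1·69 + 2·35
  = 2·311 − 9·69
  = −9·380 + 11·311
So 311⁻¹ ≡ 11 (mod 380).

11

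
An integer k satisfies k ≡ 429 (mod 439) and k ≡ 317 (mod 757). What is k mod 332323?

439⁻¹ mod 757: 439·488 ≡ 1 (mod 757), so 439⁻¹ ≡ 488.
k = 429 + 439·((317 − 429)·488 mod 757) = 429 + 439·605 = 266024.

266024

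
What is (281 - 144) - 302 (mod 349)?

281 - 144 = 137
137 - 302 = -165 ≡ 184 (mod 349)

184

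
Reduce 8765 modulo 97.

35

8765 = 90·97 + 35, so 8765 ≡ 35 (mod 97).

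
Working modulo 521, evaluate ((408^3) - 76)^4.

421

(408)^3 ≡ 273 (mod 521)
273 - 76 = 197
(197)^4 ≡ 421 (mod 521)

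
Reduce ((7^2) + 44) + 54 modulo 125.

22

(7)^2 ≡ 49 (mod 125)
49 + 44 = 93
93 + 54 = 147 ≡ 22 (mod 125)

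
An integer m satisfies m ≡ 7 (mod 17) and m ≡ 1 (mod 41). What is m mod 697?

534

17⁻¹ mod 41: 17·29 ≡ 1 (mod 41), so 17⁻¹ ≡ 29.
m = 7 + 17·((1 − 7)·29 mod 41) = 7 + 17·31 = 534.
Check: 534 mod 17 = 7, 534 mod 41 = 1. ✓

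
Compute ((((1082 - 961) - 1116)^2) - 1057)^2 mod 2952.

1082 - 961 = 121
121 - 1116 = -995 ≡ 1957 (mod 2952)
(1957)^2 ≡ 1105 (mod 2952)
1105 - 1057 = 48
(48)^2 ≡ 2304 (mod 2952)

2304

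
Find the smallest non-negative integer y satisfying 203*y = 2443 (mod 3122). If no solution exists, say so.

gcd(203, 3122) = 7, and 7 | 2443, so solutions exist.
Divide through by 7: 29*y ≡ 349 (mod 446).
29⁻¹ ≡ 323 (mod 446).
y ≡ 323*349 ≡ 335 (mod 446).
The smallest non-negative solution is y = 335.

335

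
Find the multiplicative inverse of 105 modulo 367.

By the extended Euclidean algorithm:
367 = 3·105 + 52
105 = 2·52 + 1
52 = 52·1 + 0
gcd(105, 367) = 1, so the inverse exists.
Bézout: 1 = −2·367 + 7·105.
So 105⁻¹ ≡ 7 (mod 367).

7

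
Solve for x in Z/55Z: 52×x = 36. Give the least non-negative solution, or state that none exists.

gcd(52, 55) = 1, so a unique solution mod 55 exists.
52⁻¹ ≡ 18 (mod 55).
x ≡ 18×36 ≡ 43 (mod 55).

43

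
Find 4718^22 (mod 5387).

22 in binary is 10110, i.e. 22 = 16 + 4 + 2.
4718^1 ≡ 4718 (mod 5387)
4718^2 ≡ 4718^2 = 22259524 ≡ 440 (mod 5387)
4718^4 ≡ 440^2 = 193600 ≡ 5055 (mod 5387)
4718^8 ≡ 5055^2 = 25553025 ≡ 2484 (mod 5387)
4718^16 ≡ 2484^2 = 6170256 ≡ 2141 (mod 5387)
4718^22 = 4718^16 * 4718^4 * 4718^2 ≡ 2141 * 5055 * 440 (mod 5387).
Accumulate the product:
2141 * 5055 = 10822755 ≡ 272
272 * 440 = 119680 ≡ 1166

1166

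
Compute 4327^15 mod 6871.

Using repeated squaring:
4327^1 ≡ 4327 (mod 6871)
4327^2 ≡ 4327^2 = 18722929 ≡ 6325 (mod 6871)
4327^4 ≡ 6325^2 = 40005625 ≡ 2663 (mod 6871)
4327^8 ≡ 2663^2 = 7091569 ≡ 697 (mod 6871)
4327^15 = 4327^8 · 4327^4 · 4327^2 · 4327^1 ≡ 697 · 2663 · 6325 · 4327 (mod 6871).
Accumulate the product:
697 · 2663 = 1856111 ≡ 941
941 · 6325 = 5951825 ≡ 1539
1539 · 4327 = 6659253 ≡ 1254

1254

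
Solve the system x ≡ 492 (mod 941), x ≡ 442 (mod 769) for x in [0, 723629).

681776

941⁻¹ mod 769: 941*693 ≡ 1 (mod 769), so 941⁻¹ ≡ 693.
x = 492 + 941*((442 − 492)*693 mod 769) = 492 + 941*724 = 681776.
Check: 681776 mod 941 = 492, 681776 mod 769 = 442. ✓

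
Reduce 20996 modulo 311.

159

20996 = 67*311 + 159, so 20996 ≡ 159 (mod 311).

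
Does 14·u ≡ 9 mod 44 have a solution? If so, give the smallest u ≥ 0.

no solution

gcd(14, 44) = 2, and 2 does not divide 9.
So the congruence has no solution.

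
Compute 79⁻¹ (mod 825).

94

By the extended Euclidean algorithm:
825 = 10×79 + 35
79 = 2×35 + 9
35 = 3×9 + 8
9 = 1×8 + 1
8 = 8×1 + 0
gcd(79, 825) = 1, so the inverse exists.
Back-substitute for 1:
1 = 1×9 − 1×8
  = −1×35 + 4×9
  = 4×79 − 9×35
  = −9×825 + 94×79
So 79⁻¹ ≡ 94 (mod 825).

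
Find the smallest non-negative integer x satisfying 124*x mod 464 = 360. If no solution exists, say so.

74

gcd(124, 464) = 4, and 4 | 360, so solutions exist.
Divide through by 4: 31*x ≡ 90 mod 116.
31⁻¹ ≡ 15 (mod 116).
x ≡ 15*90 ≡ 74 (mod 116).
The smallest non-negative solution is x = 74.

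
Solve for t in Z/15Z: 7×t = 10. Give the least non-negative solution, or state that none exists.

gcd(7, 15) = 1, so a unique solution mod 15 exists.
7⁻¹ ≡ 13 (mod 15).
t ≡ 13×10 ≡ 10 (mod 15).

10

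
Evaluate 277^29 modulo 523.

By square-and-multiply:
277^1 ≡ 277 (mod 523)
277^2 ≡ 277^2 = 76729 ≡ 371 (mod 523)
277^4 ≡ 371^2 = 137641 ≡ 92 (mod 523)
277^8 ≡ 92^2 = 8464 ≡ 96 (mod 523)
277^16 ≡ 96^2 = 9216 ≡ 325 (mod 523)
277^29 = 277^16 · 277^8 · 277^4 · 277^1 ≡ 325 · 96 · 92 · 277 (mod 523).
Accumulate the product:
325 · 96 = 31200 ≡ 343
343 · 92 = 31556 ≡ 176
176 · 277 = 48752 ≡ 113

113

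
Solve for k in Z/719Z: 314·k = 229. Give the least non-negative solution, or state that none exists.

gcd(314, 719) = 1, so a unique solution mod 719 exists.
314⁻¹ ≡ 158 (mod 719).
k ≡ 158·229 ≡ 232 (mod 719).

232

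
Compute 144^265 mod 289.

161

Using repeated squaring:
265 in binary is 100001001, i.e. 265 = 256 + 8 + 1.
144^1 ≡ 144 (mod 289)
144^2 ≡ 144^2 = 20736 ≡ 217 (mod 289)
144^4 ≡ 217^2 = 47089 ≡ 271 (mod 289)
144^8 ≡ 271^2 = 73441 ≡ 35 (mod 289)
144^16 ≡ 35^2 = 1225 ≡ 69 (mod 289)
144^32 ≡ 69^2 = 4761 ≡ 137 (mod 289)
144^64 ≡ 137^2 = 18769 ≡ 273 (mod 289)
144^128 ≡ 273^2 = 74529 ≡ 256 (mod 289)
144^256 ≡ 256^2 = 65536 ≡ 222 (mod 289)
144^265 = 144^256 × 144^8 × 144^1 ≡ 222 × 35 × 144 (mod 289).
Accumulate the product:
222 × 35 = 7770 ≡ 256
256 × 144 = 36864 ≡ 161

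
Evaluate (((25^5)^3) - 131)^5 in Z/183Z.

(25)^5 ≡ 13 (mod 183)
(13)^3 ≡ 1 (mod 183)
1 - 131 = -130 ≡ 53 (mod 183)
(53)^5 ≡ 50 (mod 183)

50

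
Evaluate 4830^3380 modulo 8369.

3380 in binary is 110100110100, i.e. 3380 = 2048 + 1024 + 256 + 32 + 16 + 4.
4830^1 ≡ 4830 (mod 8369)
4830^2 ≡ 4830^2 = 23328900 ≡ 4497 (mod 8369)
4830^4 ≡ 4497^2 = 20223009 ≡ 3505 (mod 8369)
4830^8 ≡ 3505^2 = 12285025 ≡ 7702 (mod 8369)
4830^16 ≡ 7702^2 = 59320804 ≡ 1332 (mod 8369)
4830^32 ≡ 1332^2 = 1774224 ≡ 8365 (mod 8369)
4830^64 ≡ 8365^2 = 69973225 ≡ 16 (mod 8369)
4830^128 ≡ 16^2 = 256 (mod 8369)
4830^256 ≡ 256^2 = 65536 ≡ 6953 (mod 8369)
4830^512 ≡ 6953^2 = 48344209 ≡ 4865 (mod 8369)
4830^1024 ≡ 4865^2 = 23668225 ≡ 693 (mod 8369)
4830^2048 ≡ 693^2 = 480249 ≡ 3216 (mod 8369)
4830^3380 = 4830^2048 · 4830^1024 · 4830^256 · 4830^32 · 4830^16 · 4830^4 ≡ 3216 · 693 · 6953 · 8365 · 1332 · 3505 (mod 8369).
Accumulate the product:
3216 · 693 = 2228688 ≡ 2534
2534 · 6953 = 17618902 ≡ 2157
2157 · 8365 = 18043305 ≡ 8110
8110 · 1332 = 10802520 ≡ 6510
6510 · 3505 = 22817550 ≡ 3656

3656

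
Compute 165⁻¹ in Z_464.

45

464 = 2·165 + 134
165 = 1·134 + 31
134 = 4·31 + 10
31 = 3·10 + 1
10 = 10·1 + 0
gcd(165, 464) = 1, so the inverse exists.
Back-substitute for 1:
1 = 1·31 − 3·10
  = −3·134 + 13·31
  = 13·165 − 16·134
  = −16·464 + 45·165
So 165⁻¹ ≡ 45 (mod 464).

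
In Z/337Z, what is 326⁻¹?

245

337 = 1×326 + 11
326 = 29×11 + 7
11 = 1×7 + 4
7 = 1×4 + 3
4 = 1×3 + 1
3 = 3×1 + 0
gcd(326, 337) = 1, so the inverse exists.
Back-substitute for 1:
1 = 1×4 − 1×3
  = −1×7 + 2×4
  = 2×11 − 3×7
  = −3×326 + 89×11
  = 89×337 − 92×326
So 326⁻¹ ≡ −92 ≡ 245 (mod 337).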